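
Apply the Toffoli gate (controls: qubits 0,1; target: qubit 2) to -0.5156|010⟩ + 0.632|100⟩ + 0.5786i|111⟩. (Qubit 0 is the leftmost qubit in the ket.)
-0.5156|010⟩ + 0.632|100⟩ + 0.5786i|110⟩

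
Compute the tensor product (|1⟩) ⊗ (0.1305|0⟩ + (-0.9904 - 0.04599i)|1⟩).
0.1305|10⟩ + (-0.9904 - 0.04599i)|11⟩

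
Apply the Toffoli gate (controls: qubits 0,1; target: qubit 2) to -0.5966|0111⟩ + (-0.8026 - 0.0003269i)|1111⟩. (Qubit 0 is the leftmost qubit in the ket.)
-0.5966|0111⟩ + (-0.8026 - 0.0003269i)|1101⟩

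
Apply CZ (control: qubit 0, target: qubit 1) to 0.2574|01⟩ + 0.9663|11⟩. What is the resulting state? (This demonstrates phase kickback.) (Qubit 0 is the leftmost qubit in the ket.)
0.2574|01⟩ - 0.9663|11⟩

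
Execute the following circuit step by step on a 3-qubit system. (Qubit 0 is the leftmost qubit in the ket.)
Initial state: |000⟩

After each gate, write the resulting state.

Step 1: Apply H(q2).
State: 1/√2|000⟩ + 1/√2|001⟩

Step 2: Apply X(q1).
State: 1/√2|010⟩ + 1/√2|011⟩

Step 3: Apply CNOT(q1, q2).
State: 1/√2|010⟩ + 1/√2|011⟩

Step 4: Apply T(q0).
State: 1/√2|010⟩ + 1/√2|011⟩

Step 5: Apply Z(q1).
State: -1/√2|010⟩ - 1/√2|011⟩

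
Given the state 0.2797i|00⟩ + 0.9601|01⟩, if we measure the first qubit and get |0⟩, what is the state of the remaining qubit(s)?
0.2797i|0⟩ + 0.9601|1⟩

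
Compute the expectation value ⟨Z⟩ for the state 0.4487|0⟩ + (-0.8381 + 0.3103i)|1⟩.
-0.5974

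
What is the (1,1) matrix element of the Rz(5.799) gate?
(-0.9708 + 0.2397i)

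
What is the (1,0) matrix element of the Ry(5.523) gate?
0.371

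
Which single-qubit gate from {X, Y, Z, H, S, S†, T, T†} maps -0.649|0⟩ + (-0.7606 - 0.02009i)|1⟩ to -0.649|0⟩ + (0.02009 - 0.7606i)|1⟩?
S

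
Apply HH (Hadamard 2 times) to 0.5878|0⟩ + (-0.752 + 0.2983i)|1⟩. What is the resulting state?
0.5878|0⟩ + (-0.752 + 0.2983i)|1⟩

H² = I, so an even number of Hadamards cancels: H^2 = I and the state is unchanged.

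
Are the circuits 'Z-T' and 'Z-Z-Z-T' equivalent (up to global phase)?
Yes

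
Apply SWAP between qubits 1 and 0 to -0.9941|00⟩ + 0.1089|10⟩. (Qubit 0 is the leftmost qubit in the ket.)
-0.9941|00⟩ + 0.1089|01⟩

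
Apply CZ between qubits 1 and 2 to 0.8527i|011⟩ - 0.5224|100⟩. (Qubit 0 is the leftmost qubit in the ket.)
-0.8527i|011⟩ - 0.5224|100⟩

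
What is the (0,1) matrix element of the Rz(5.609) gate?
0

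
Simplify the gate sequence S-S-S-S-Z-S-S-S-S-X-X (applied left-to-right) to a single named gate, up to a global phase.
Z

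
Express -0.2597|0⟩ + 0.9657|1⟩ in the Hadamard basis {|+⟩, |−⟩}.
0.4992|+⟩ - 0.8665|−⟩

With |ψ⟩ = α|0⟩ + β|1⟩, the Hadamard-basis coefficients are ⟨+|ψ⟩ = (α + β)/√2 and ⟨−|ψ⟩ = (α − β)/√2.
Here α = -0.2597, β = 0.9657: (α + β)/√2 = 0.4992, (α − β)/√2 = -0.8665.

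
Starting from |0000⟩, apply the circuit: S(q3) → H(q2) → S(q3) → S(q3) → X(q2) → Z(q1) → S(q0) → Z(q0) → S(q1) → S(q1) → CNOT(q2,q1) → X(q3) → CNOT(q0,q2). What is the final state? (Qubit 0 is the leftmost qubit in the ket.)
1/√2|0001⟩ + 1/√2|0111⟩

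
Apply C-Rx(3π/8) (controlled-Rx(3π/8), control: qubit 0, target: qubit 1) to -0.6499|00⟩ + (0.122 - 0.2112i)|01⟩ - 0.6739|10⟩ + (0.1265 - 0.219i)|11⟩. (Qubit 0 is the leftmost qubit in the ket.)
-0.6499|00⟩ + (0.122 - 0.2112i)|01⟩ + (-0.682 - 0.07028i)|10⟩ + (0.1052 + 0.1923i)|11⟩

C-Rx(3π/8) leaves the control-|0⟩ kets |00⟩, |01⟩ unchanged and applies Rx(3π/8) to qubit 1 on the control-|1⟩ pair (|10⟩, |11⟩).
Rx(3π/8) = [[cos(θ/2), −i·sin(θ/2)], [−i·sin(θ/2), cos(θ/2)]]; θ = 3π/8, cos(θ/2) ≈ 0.83147, sin(θ/2) ≈ 0.55557.
With a = amp(|10⟩) = -0.6739 and b = amp(|11⟩) = (0.1265 - 0.219i):
new amp(|10⟩) = (0.83147)·a + (-0.55557i)·b = (-0.682 - 0.07028i)
new amp(|11⟩) = (-0.55557i)·a + (0.83147)·b = (0.1052 + 0.1923i)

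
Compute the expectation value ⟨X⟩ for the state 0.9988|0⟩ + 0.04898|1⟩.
0.09784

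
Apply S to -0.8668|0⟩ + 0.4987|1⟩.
-0.8668|0⟩ + 0.4987i|1⟩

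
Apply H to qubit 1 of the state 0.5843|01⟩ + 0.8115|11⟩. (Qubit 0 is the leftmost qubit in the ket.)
0.4132|00⟩ - 0.4132|01⟩ + 0.5738|10⟩ - 0.5738|11⟩

H on qubit 1 mixes each pair of kets that differ only in qubit 1: amplitudes (a, b) of (|…0…⟩, |…1…⟩) become ((a + b)/√2, (a − b)/√2). Kets absent from the input have amplitude 0.
(|00⟩, |01⟩): (a, b) = (0, 0.5843) → (0.4132, -0.4132)
(|10⟩, |11⟩): (a, b) = (0, 0.8115) → (0.5738, -0.5738)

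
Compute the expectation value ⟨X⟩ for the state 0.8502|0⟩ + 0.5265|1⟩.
0.8953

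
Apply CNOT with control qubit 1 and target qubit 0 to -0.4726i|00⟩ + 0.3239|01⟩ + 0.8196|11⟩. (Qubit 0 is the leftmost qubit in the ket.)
-0.4726i|00⟩ + 0.8196|01⟩ + 0.3239|11⟩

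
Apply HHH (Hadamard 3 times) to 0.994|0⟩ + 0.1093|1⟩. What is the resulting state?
0.7802|0⟩ + 0.6256|1⟩

H² = I, so H^3 = H: a single Hadamard. With (a, b) = (0.994, 0.1093), H gives ((a + b)/√2, (a − b)/√2) = (0.7802, 0.6256).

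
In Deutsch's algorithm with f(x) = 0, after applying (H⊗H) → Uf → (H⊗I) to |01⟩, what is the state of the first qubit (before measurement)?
|0⟩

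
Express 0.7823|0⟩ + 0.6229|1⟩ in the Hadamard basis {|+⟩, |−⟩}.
0.9936|+⟩ + 0.1127|−⟩

With |ψ⟩ = α|0⟩ + β|1⟩, the Hadamard-basis coefficients are ⟨+|ψ⟩ = (α + β)/√2 and ⟨−|ψ⟩ = (α − β)/√2.
Here α = 0.7823, β = 0.6229: (α + β)/√2 = 0.9936, (α − β)/√2 = 0.1127.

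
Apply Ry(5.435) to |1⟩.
-0.4115|0⟩ - 0.9114|1⟩

Ry(5.435) = [[cos(θ/2), −sin(θ/2)], [sin(θ/2), cos(θ/2)]]; θ = 5.435, cos(θ/2) ≈ -0.911412, sin(θ/2) ≈ 0.411494.
With a = amp(|0⟩) = 0 and b = amp(|1⟩) = 1:
new amp(|0⟩) = (-0.911412)·a + (-0.411494)·b = -0.4115
new amp(|1⟩) = (0.411494)·a + (-0.911412)·b = -0.9114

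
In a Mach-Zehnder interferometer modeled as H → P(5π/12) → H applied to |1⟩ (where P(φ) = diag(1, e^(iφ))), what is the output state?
(0.3706 - 0.483i)|0⟩ + (0.6294 + 0.483i)|1⟩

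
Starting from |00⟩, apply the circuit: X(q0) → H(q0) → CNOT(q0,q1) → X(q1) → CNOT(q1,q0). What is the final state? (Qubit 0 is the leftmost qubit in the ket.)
-1/√2|10⟩ + 1/√2|11⟩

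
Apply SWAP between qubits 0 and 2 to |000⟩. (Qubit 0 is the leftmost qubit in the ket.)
|000⟩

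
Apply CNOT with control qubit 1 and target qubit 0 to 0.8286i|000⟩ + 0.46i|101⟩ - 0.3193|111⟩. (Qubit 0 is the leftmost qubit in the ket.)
0.8286i|000⟩ - 0.3193|011⟩ + 0.46i|101⟩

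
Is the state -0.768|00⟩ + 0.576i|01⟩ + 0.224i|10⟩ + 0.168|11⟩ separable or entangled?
Separable

Writing the state as a|00⟩ + b|01⟩ + c|10⟩ + d|11⟩, it is a product state iff ad − bc = 0.
Here (a, b, c, d) = (-0.768, 0.576i, 0.224i, 0.168): ad − bc = (-0.768)(0.168) − (0.576i)(0.224i) = 0, so the state is separable.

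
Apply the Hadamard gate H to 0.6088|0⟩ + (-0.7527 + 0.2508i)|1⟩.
(-0.1018 + 0.1773i)|0⟩ + (0.9627 - 0.1773i)|1⟩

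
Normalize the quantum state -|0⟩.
-|0⟩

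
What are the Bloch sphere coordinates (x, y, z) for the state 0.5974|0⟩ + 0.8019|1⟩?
(0.9581, 0, -0.2862)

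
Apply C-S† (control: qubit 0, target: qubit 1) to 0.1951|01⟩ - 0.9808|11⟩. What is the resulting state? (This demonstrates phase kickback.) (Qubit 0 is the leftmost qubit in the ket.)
0.1951|01⟩ + 0.9808i|11⟩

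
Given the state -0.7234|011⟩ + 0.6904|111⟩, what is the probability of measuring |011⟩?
0.5233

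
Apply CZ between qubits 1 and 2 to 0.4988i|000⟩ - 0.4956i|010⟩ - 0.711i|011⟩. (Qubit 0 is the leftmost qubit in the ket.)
0.4988i|000⟩ - 0.4956i|010⟩ + 0.711i|011⟩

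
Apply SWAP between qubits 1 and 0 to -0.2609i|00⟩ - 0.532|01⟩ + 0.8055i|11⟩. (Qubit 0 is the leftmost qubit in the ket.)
-0.2609i|00⟩ - 0.532|10⟩ + 0.8055i|11⟩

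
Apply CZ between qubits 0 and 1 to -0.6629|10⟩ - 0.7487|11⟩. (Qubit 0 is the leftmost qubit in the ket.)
-0.6629|10⟩ + 0.7487|11⟩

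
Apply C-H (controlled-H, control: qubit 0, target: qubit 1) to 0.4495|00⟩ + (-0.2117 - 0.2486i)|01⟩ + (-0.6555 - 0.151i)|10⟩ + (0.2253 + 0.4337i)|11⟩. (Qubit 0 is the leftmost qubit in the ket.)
0.4495|00⟩ + (-0.2117 - 0.2486i)|01⟩ + (-0.3042 + 0.1999i)|10⟩ + (-0.6228 - 0.4134i)|11⟩

C-H leaves the control-|0⟩ kets |00⟩, |01⟩ unchanged and applies H to qubit 1 on the control-|1⟩ pair (|10⟩, |11⟩).
H = [[1/√2, 1/√2], [1/√2, -1/√2]].
With a = amp(|10⟩) = (-0.6555 - 0.151i) and b = amp(|11⟩) = (0.2253 + 0.4337i):
new amp(|10⟩) = (1/√2)·a + (1/√2)·b = (-0.3042 + 0.1999i)
new amp(|11⟩) = (1/√2)·a + (-1/√2)·b = (-0.6228 - 0.4134i)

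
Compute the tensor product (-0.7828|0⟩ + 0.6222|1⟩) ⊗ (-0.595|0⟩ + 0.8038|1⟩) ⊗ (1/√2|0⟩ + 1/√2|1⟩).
0.3293|000⟩ + 0.3293|001⟩ - 0.4449|010⟩ - 0.4449|011⟩ - 0.2618|100⟩ - 0.2618|101⟩ + 0.3536|110⟩ + 0.3536|111⟩

amp(|b₁b₂…⟩) = product of the factor amplitudes for bits b₁, b₂, …; only kets whose every factor amplitude is nonzero survive.
|000⟩: (-0.7828)(-0.595)(1/√2) = 0.3293
|001⟩: (-0.7828)(-0.595)(1/√2) = 0.3293
|010⟩: (-0.7828)(0.8038)(1/√2) = -0.4449
|011⟩: (-0.7828)(0.8038)(1/√2) = -0.4449
|100⟩: (0.6222)(-0.595)(1/√2) = -0.2618
|101⟩: (0.6222)(-0.595)(1/√2) = -0.2618
|110⟩: (0.6222)(0.8038)(1/√2) = 0.3536
|111⟩: (0.6222)(0.8038)(1/√2) = 0.3536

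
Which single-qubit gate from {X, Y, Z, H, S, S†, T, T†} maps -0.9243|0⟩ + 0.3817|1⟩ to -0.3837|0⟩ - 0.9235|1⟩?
H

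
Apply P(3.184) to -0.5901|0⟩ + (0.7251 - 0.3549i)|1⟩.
-0.5901|0⟩ + (-0.7395 + 0.3238i)|1⟩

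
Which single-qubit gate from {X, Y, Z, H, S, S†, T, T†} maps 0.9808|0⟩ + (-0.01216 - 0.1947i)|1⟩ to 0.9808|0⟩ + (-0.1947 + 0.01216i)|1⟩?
S†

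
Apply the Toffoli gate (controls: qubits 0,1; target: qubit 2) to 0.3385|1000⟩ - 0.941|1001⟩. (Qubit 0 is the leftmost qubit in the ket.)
0.3385|1000⟩ - 0.941|1001⟩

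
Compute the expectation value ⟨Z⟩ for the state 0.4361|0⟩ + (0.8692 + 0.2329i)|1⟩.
-0.6196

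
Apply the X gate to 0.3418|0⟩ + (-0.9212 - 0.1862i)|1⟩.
(-0.9212 - 0.1862i)|0⟩ + 0.3418|1⟩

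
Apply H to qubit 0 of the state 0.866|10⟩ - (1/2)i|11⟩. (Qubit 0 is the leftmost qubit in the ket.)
0.6124|00⟩ - (1/√8)i|01⟩ - 0.6124|10⟩ + (1/√8)i|11⟩

H on qubit 0 mixes each pair of kets that differ only in qubit 0: amplitudes (a, b) of (|…0…⟩, |…1…⟩) become ((a + b)/√2, (a − b)/√2). Kets absent from the input have amplitude 0.
(|00⟩, |10⟩): (a, b) = (0, 0.866) → (0.6124, -0.6124)
(|01⟩, |11⟩): (a, b) = (0, -(1/2)i) → (-(1/√8)i, (1/√8)i)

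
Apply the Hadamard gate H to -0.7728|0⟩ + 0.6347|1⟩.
-0.09765|0⟩ - 0.9953|1⟩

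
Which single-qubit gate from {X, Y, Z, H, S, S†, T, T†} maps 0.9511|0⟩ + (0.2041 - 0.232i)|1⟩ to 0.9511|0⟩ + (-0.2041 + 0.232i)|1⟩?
Z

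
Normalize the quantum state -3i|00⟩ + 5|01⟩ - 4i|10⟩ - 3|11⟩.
-0.3906i|00⟩ + 0.6509|01⟩ - 0.5208i|10⟩ - 0.3906|11⟩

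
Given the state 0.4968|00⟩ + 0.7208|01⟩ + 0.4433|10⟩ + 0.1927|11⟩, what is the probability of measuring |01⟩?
0.5196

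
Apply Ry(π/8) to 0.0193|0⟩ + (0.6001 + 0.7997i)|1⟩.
(-0.09814 - 0.156i)|0⟩ + (0.5923 + 0.7843i)|1⟩

Ry(π/8) = [[cos(θ/2), −sin(θ/2)], [sin(θ/2), cos(θ/2)]]; θ = π/8, cos(θ/2) ≈ 0.980785, sin(θ/2) ≈ 0.19509.
With a = amp(|0⟩) = 0.0193 and b = amp(|1⟩) = (0.6001 + 0.7997i):
new amp(|0⟩) = (0.980785)·a + (-0.19509)·b = (-0.09814 - 0.156i)
new amp(|1⟩) = (0.19509)·a + (0.980785)·b = (0.5923 + 0.7843i)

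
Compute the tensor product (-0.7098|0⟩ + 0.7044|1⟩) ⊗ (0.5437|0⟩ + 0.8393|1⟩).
-0.3859|00⟩ - 0.5957|01⟩ + 0.383|10⟩ + 0.5912|11⟩

amp(|b₁b₂…⟩) = product of the factor amplitudes for bits b₁, b₂, …; only kets whose every factor amplitude is nonzero survive.
|00⟩: (-0.7098)(0.5437) = -0.3859
|01⟩: (-0.7098)(0.8393) = -0.5957
|10⟩: (0.7044)(0.5437) = 0.383
|11⟩: (0.7044)(0.8393) = 0.5912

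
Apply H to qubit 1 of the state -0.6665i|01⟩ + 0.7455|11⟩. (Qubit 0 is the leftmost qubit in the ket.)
-0.4713i|00⟩ + 0.4713i|01⟩ + 0.5271|10⟩ - 0.5271|11⟩

H on qubit 1 mixes each pair of kets that differ only in qubit 1: amplitudes (a, b) of (|…0…⟩, |…1…⟩) become ((a + b)/√2, (a − b)/√2). Kets absent from the input have amplitude 0.
(|00⟩, |01⟩): (a, b) = (0, -0.6665i) → (-0.4713i, 0.4713i)
(|10⟩, |11⟩): (a, b) = (0, 0.7455) → (0.5271, -0.5271)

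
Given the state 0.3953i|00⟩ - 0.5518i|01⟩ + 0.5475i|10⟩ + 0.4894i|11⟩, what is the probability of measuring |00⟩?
0.1563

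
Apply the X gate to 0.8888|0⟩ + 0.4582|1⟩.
0.4582|0⟩ + 0.8888|1⟩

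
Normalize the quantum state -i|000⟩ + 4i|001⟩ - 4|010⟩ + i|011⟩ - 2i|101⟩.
-0.1622i|000⟩ + 0.6489i|001⟩ - 0.6489|010⟩ + 0.1622i|011⟩ - 0.3244i|101⟩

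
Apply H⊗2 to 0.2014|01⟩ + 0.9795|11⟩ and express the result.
0.5905|00⟩ - 0.5905|01⟩ - 0.3891|10⟩ + 0.3891|11⟩

H⊗2 gives amp(|y⟩) = (1/2) Σ_x (−1)^(x·y) amp(|x⟩), where x·y is the number of positions in which both x and y have a 1.
|00⟩: (0.2014 + 0.9795)/2 = 0.5905
|01⟩: (-0.2014 - 0.9795)/2 = -0.5905
|10⟩: (0.2014 - 0.9795)/2 = -0.3891
|11⟩: (-0.2014 + 0.9795)/2 = 0.3891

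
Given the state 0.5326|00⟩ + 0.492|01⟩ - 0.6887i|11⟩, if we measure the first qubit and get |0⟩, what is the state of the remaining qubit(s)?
0.7345|0⟩ + 0.6786|1⟩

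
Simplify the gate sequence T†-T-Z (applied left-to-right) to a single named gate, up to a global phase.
Z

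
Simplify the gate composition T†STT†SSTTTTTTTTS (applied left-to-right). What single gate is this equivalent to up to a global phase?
T†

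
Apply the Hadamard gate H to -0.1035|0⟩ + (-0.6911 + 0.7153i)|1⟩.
(-0.5619 + 0.5058i)|0⟩ + (0.4155 - 0.5058i)|1⟩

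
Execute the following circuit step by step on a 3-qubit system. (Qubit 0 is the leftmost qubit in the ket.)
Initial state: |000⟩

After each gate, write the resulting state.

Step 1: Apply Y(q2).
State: i|001⟩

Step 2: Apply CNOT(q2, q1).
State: i|011⟩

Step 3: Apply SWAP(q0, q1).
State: i|101⟩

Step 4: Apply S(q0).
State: -|101⟩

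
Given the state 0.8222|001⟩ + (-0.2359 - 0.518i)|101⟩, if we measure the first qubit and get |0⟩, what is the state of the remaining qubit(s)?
|01⟩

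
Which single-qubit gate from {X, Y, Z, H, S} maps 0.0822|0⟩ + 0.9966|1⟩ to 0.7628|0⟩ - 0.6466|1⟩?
H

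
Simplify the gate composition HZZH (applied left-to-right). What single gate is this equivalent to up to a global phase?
I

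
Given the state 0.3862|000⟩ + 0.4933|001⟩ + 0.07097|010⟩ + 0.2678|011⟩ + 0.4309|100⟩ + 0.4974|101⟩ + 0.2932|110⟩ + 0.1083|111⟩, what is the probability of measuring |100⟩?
0.1857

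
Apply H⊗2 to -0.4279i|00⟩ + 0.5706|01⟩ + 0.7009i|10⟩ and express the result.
(0.2853 + 0.1365i)|00⟩ + (-0.2853 + 0.1365i)|01⟩ + (0.2853 - 0.5644i)|10⟩ + (-0.2853 - 0.5644i)|11⟩

H⊗2 gives amp(|y⟩) = (1/2) Σ_x (−1)^(x·y) amp(|x⟩), where x·y is the number of positions in which both x and y have a 1.
|00⟩: (-0.4279i + 0.5706 + 0.7009i)/2 = (0.2853 + 0.1365i)
|01⟩: (-0.4279i - 0.5706 + 0.7009i)/2 = (-0.2853 + 0.1365i)
|10⟩: (-0.4279i + 0.5706 - 0.7009i)/2 = (0.2853 - 0.5644i)
|11⟩: (-0.4279i - 0.5706 - 0.7009i)/2 = (-0.2853 - 0.5644i)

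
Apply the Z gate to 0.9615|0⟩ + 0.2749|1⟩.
0.9615|0⟩ - 0.2749|1⟩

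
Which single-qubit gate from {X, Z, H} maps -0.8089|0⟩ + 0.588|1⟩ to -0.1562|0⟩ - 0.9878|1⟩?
H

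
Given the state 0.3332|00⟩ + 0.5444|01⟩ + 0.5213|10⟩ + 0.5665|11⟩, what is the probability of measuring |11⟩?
0.3209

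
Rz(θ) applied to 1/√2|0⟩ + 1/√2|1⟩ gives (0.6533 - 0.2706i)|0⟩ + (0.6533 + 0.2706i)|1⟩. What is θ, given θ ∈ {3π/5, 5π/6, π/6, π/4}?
π/4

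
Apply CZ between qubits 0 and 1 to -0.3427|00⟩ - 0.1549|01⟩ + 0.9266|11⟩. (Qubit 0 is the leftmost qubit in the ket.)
-0.3427|00⟩ - 0.1549|01⟩ - 0.9266|11⟩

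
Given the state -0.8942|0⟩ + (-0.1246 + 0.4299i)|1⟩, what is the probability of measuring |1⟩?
0.2003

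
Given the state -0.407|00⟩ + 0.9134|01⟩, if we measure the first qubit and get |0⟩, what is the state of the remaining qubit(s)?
-0.407|0⟩ + 0.9134|1⟩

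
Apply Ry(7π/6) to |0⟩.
-0.2588|0⟩ + 0.9659|1⟩

Ry(7π/6) = [[cos(θ/2), −sin(θ/2)], [sin(θ/2), cos(θ/2)]]; θ = 7π/6, cos(θ/2) ≈ -0.258819, sin(θ/2) ≈ 0.965926.
With a = amp(|0⟩) = 1 and b = amp(|1⟩) = 0:
new amp(|0⟩) = (-0.258819)·a + (-0.965926)·b = -0.2588
new amp(|1⟩) = (0.965926)·a + (-0.258819)·b = 0.9659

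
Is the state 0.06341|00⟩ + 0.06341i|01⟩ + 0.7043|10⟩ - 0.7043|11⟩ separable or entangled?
Entangled

Writing the state as a|00⟩ + b|01⟩ + c|10⟩ + d|11⟩, it is a product state iff ad − bc = 0.
Here (a, b, c, d) = (0.06341, 0.06341i, 0.7043, -0.7043): ad − bc = (0.06341)(-0.7043) − (0.06341i)(0.7043) = (-0.04466 - 0.04466i) ≠ 0, so the state is entangled.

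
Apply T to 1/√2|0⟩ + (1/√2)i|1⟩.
1/√2|0⟩ + (-1/2 + (1/2)i)|1⟩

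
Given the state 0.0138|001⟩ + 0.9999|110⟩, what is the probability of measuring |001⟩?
0.0001904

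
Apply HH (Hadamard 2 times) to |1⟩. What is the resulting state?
|1⟩

H² = I, so an even number of Hadamards cancels: H^2 = I and the state is unchanged.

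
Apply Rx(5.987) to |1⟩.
-0.1476i|0⟩ - 0.9891|1⟩

Rx(5.987) = [[cos(θ/2), −i·sin(θ/2)], [−i·sin(θ/2), cos(θ/2)]]; θ = 5.987, cos(θ/2) ≈ -0.989054, sin(θ/2) ≈ 0.147552.
With a = amp(|0⟩) = 0 and b = amp(|1⟩) = 1:
new amp(|0⟩) = (-0.989054)·a + (-0.147552i)·b = -0.1476i
new amp(|1⟩) = (-0.147552i)·a + (-0.989054)·b = -0.9891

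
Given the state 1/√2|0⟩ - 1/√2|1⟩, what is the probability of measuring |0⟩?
1/2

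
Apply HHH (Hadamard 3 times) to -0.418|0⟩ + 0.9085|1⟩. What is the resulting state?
0.3468|0⟩ - 0.938|1⟩

H² = I, so H^3 = H: a single Hadamard. With (a, b) = (-0.418, 0.9085), H gives ((a + b)/√2, (a − b)/√2) = (0.3468, -0.938).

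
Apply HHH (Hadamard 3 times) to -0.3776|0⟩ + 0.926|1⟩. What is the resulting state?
0.3878|0⟩ - 0.9218|1⟩

H² = I, so H^3 = H: a single Hadamard. With (a, b) = (-0.3776, 0.926), H gives ((a + b)/√2, (a − b)/√2) = (0.3878, -0.9218).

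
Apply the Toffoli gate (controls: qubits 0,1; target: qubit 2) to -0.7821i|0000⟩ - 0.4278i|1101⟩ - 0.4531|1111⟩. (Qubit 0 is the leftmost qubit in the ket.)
-0.7821i|0000⟩ - 0.4531|1101⟩ - 0.4278i|1111⟩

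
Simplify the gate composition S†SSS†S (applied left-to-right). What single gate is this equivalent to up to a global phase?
S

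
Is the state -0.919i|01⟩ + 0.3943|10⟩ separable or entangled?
Entangled

Writing the state as a|00⟩ + b|01⟩ + c|10⟩ + d|11⟩, it is a product state iff ad − bc = 0.
Here (a, b, c, d) = (0, -0.919i, 0.3943, 0): ad − bc = (0)(0) − (-0.919i)(0.3943) = 0.3624i ≠ 0, so the state is entangled.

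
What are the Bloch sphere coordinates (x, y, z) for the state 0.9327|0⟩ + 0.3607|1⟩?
(0.6728, 0, 0.7398)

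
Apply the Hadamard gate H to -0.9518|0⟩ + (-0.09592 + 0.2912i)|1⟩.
(-0.7408 + 0.2059i)|0⟩ + (-0.6052 - 0.2059i)|1⟩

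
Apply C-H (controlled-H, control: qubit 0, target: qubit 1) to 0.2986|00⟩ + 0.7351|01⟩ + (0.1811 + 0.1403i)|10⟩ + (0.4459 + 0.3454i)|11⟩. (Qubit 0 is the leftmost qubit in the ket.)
0.2986|00⟩ + 0.7351|01⟩ + (0.4434 + 0.3434i)|10⟩ + (-0.1872 - 0.145i)|11⟩

C-H leaves the control-|0⟩ kets |00⟩, |01⟩ unchanged and applies H to qubit 1 on the control-|1⟩ pair (|10⟩, |11⟩).
H = [[1/√2, 1/√2], [1/√2, -1/√2]].
With a = amp(|10⟩) = (0.1811 + 0.1403i) and b = amp(|11⟩) = (0.4459 + 0.3454i):
new amp(|10⟩) = (1/√2)·a + (1/√2)·b = (0.4434 + 0.3434i)
new amp(|11⟩) = (1/√2)·a + (-1/√2)·b = (-0.1872 - 0.145i)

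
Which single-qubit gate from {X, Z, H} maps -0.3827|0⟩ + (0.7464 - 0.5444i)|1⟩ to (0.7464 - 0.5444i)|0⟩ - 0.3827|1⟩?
X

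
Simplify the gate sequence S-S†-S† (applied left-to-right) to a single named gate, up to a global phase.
S†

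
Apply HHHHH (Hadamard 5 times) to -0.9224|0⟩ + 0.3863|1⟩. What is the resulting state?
-0.3791|0⟩ - 0.9254|1⟩

H² = I, so H^5 = H: a single Hadamard. With (a, b) = (-0.9224, 0.3863), H gives ((a + b)/√2, (a − b)/√2) = (-0.3791, -0.9254).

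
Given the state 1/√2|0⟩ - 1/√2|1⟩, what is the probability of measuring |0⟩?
1/2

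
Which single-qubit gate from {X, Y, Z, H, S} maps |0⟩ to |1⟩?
X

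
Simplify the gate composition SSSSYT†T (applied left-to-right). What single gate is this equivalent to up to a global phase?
Y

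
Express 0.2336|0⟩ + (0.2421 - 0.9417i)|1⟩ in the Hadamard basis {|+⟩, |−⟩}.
(0.3364 - 0.6659i)|+⟩ + (-0.00601 + 0.6659i)|−⟩

With |ψ⟩ = α|0⟩ + β|1⟩, the Hadamard-basis coefficients are ⟨+|ψ⟩ = (α + β)/√2 and ⟨−|ψ⟩ = (α − β)/√2.
Here α = 0.2336, β = (0.2421 - 0.9417i): (α + β)/√2 = (0.3364 - 0.6659i), (α − β)/√2 = (-0.00601 + 0.6659i).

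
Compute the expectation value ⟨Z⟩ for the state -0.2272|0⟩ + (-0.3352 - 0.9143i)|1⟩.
-0.8967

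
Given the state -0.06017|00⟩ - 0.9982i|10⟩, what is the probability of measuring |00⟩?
0.00362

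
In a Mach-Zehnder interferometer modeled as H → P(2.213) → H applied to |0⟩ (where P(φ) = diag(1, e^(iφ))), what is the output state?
(0.2005 + 0.4004i)|0⟩ + (0.7995 - 0.4004i)|1⟩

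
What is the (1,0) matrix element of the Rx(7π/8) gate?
-0.9808i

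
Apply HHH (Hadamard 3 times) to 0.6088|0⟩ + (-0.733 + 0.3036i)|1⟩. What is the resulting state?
(-0.08782 + 0.2147i)|0⟩ + (0.9488 - 0.2147i)|1⟩

H² = I, so H^3 = H: a single Hadamard. With (a, b) = (0.6088, (-0.733 + 0.3036i)), H gives ((a + b)/√2, (a − b)/√2) = ((-0.08782 + 0.2147i), (0.9488 - 0.2147i)).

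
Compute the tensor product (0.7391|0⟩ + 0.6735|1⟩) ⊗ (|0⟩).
0.7391|00⟩ + 0.6735|10⟩

amp(|b₁b₂…⟩) = product of the factor amplitudes for bits b₁, b₂, …; only kets whose every factor amplitude is nonzero survive.
|00⟩: (0.7391)(1) = 0.7391
|10⟩: (0.6735)(1) = 0.6735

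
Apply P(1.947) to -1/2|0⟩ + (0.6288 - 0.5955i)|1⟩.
-1/2|0⟩ + (0.3228 + 0.8036i)|1⟩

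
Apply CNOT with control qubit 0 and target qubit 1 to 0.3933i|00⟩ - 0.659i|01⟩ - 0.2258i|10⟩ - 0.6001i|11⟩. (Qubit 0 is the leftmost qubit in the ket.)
0.3933i|00⟩ - 0.659i|01⟩ - 0.6001i|10⟩ - 0.2258i|11⟩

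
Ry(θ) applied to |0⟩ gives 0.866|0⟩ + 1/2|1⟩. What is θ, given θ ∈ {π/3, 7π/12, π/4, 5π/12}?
π/3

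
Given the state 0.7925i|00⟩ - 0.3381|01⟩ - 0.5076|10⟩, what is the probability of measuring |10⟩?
0.2577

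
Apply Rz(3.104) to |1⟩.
(0.0188 + 0.9998i)|1⟩

Rz(3.104) = [[e^(−iθ/2), 0], [0, e^(iθ/2)]] with e^(±iθ/2) = cos(θ/2) ± i·sin(θ/2); θ = 3.104, cos(θ/2) ≈ 0.0187952, sin(θ/2) ≈ 0.999823.
With a = amp(|0⟩) = 0 and b = amp(|1⟩) = 1:
new amp(|0⟩) = (0.0187952 - 0.999823i)·a = 0
new amp(|1⟩) = (0.0187952 + 0.999823i)·b = (0.0188 + 0.9998i)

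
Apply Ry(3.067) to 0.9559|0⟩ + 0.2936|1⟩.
-0.2578|0⟩ + 0.9662|1⟩

Ry(3.067) = [[cos(θ/2), −sin(θ/2)], [sin(θ/2), cos(θ/2)]]; θ = 3.067, cos(θ/2) ≈ 0.0372877, sin(θ/2) ≈ 0.999305.
With a = amp(|0⟩) = 0.9559 and b = amp(|1⟩) = 0.2936:
new amp(|0⟩) = (0.0372877)·a + (-0.999305)·b = -0.2578
new amp(|1⟩) = (0.999305)·a + (0.0372877)·b = 0.9662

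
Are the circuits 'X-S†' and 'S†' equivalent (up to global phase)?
No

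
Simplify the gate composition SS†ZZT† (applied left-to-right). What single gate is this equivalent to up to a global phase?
T†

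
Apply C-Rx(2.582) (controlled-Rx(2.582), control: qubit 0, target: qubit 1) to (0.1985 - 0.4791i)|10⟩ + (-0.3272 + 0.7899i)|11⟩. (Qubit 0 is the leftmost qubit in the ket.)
(0.814 + 0.1822i)|10⟩ + (-0.5508 + 0.02736i)|11⟩

C-Rx(2.582) leaves the control-|0⟩ kets |00⟩, |01⟩ unchanged and applies Rx(2.582) to qubit 1 on the control-|1⟩ pair (|10⟩, |11⟩).
Rx(2.582) = [[cos(θ/2), −i·sin(θ/2)], [−i·sin(θ/2), cos(θ/2)]]; θ = 2.582, cos(θ/2) ≈ 0.27616, sin(θ/2) ≈ 0.961112.
With a = amp(|10⟩) = (0.1985 - 0.4791i) and b = amp(|11⟩) = (-0.3272 + 0.7899i):
new amp(|10⟩) = (0.27616)·a + (-0.961112i)·b = (0.814 + 0.1822i)
new amp(|11⟩) = (-0.961112i)·a + (0.27616)·b = (-0.5508 + 0.02736i)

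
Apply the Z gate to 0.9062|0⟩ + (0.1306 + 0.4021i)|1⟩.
0.9062|0⟩ + (-0.1306 - 0.4021i)|1⟩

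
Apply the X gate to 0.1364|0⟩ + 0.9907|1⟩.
0.9907|0⟩ + 0.1364|1⟩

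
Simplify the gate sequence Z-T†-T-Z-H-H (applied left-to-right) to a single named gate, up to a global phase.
I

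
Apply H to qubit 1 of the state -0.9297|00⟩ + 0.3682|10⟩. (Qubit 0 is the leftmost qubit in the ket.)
-0.6574|00⟩ - 0.6574|01⟩ + 0.2604|10⟩ + 0.2604|11⟩

H on qubit 1 mixes each pair of kets that differ only in qubit 1: amplitudes (a, b) of (|…0…⟩, |…1…⟩) become ((a + b)/√2, (a − b)/√2). Kets absent from the input have amplitude 0.
(|00⟩, |01⟩): (a, b) = (-0.9297, 0) → (-0.6574, -0.6574)
(|10⟩, |11⟩): (a, b) = (0.3682, 0) → (0.2604, 0.2604)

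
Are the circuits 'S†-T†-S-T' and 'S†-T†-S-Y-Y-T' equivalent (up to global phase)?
Yes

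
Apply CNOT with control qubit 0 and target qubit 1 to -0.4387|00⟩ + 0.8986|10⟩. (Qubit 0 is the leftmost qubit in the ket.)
-0.4387|00⟩ + 0.8986|11⟩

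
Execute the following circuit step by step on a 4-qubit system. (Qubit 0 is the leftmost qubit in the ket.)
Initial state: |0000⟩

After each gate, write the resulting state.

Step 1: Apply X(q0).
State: |1000⟩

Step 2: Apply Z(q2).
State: |1000⟩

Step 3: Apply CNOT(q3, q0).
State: |1000⟩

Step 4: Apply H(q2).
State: 1/√2|1000⟩ + 1/√2|1010⟩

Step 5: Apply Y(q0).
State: -(1/√2)i|0000⟩ - (1/√2)i|0010⟩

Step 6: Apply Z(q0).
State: -(1/√2)i|0000⟩ - (1/√2)i|0010⟩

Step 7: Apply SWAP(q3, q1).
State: -(1/√2)i|0000⟩ - (1/√2)i|0010⟩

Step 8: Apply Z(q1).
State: -(1/√2)i|0000⟩ - (1/√2)i|0010⟩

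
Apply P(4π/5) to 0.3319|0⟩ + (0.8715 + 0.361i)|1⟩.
0.3319|0⟩ + (-0.9172 + 0.2202i)|1⟩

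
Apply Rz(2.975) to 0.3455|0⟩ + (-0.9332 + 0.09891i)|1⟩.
(0.02875 - 0.3443i)|0⟩ + (-0.1762 - 0.9217i)|1⟩

Rz(2.975) = [[e^(−iθ/2), 0], [0, e^(iθ/2)]] with e^(±iθ/2) = cos(θ/2) ± i·sin(θ/2); θ = 2.975, cos(θ/2) ≈ 0.0832, sin(θ/2) ≈ 0.996533.
With a = amp(|0⟩) = 0.3455 and b = amp(|1⟩) = (-0.9332 + 0.09891i):
new amp(|0⟩) = (0.0832 - 0.996533i)·a = (0.02875 - 0.3443i)
new amp(|1⟩) = (0.0832 + 0.996533i)·b = (-0.1762 - 0.9217i)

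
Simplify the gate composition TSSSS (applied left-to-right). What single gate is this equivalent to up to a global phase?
T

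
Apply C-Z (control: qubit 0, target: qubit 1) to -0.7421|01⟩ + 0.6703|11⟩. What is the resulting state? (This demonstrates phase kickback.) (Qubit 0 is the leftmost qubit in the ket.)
-0.7421|01⟩ - 0.6703|11⟩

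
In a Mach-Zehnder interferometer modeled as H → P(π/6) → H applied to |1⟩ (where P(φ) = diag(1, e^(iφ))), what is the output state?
(0.06699 - 0.25i)|0⟩ + (0.933 + 0.25i)|1⟩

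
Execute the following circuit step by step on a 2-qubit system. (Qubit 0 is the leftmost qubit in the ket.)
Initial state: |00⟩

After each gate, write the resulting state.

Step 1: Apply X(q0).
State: |10⟩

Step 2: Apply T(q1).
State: |10⟩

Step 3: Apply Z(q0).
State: -|10⟩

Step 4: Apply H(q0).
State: -1/√2|00⟩ + 1/√2|10⟩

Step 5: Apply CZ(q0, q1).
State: -1/√2|00⟩ + 1/√2|10⟩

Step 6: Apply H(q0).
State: -|10⟩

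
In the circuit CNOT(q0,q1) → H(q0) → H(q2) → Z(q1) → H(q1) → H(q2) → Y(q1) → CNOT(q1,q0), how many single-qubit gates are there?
6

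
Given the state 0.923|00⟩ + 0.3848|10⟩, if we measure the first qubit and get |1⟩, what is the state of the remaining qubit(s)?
|0⟩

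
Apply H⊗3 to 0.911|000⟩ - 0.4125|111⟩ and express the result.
0.1762|000⟩ + 0.4679|001⟩ + 0.4679|010⟩ + 0.1762|011⟩ + 0.4679|100⟩ + 0.1762|101⟩ + 0.1762|110⟩ + 0.4679|111⟩

H⊗3 gives amp(|y⟩) = (1/2√2) Σ_x (−1)^(x·y) amp(|x⟩), where x·y is the number of positions in which both x and y have a 1.
|000⟩: (0.911 - 0.4125)/(2√2) = 0.1762
|001⟩: (0.911 + 0.4125)/(2√2) = 0.4679
|010⟩: (0.911 + 0.4125)/(2√2) = 0.4679
|011⟩: (0.911 - 0.4125)/(2√2) = 0.1762
|100⟩: (0.911 + 0.4125)/(2√2) = 0.4679
|101⟩: (0.911 - 0.4125)/(2√2) = 0.1762
|110⟩: (0.911 - 0.4125)/(2√2) = 0.1762
|111⟩: (0.911 + 0.4125)/(2√2) = 0.4679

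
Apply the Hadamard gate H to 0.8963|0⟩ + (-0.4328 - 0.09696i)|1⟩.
(0.3277 - 0.06856i)|0⟩ + (0.9398 + 0.06856i)|1⟩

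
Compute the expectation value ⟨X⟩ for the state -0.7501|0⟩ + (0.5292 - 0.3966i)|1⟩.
-0.7939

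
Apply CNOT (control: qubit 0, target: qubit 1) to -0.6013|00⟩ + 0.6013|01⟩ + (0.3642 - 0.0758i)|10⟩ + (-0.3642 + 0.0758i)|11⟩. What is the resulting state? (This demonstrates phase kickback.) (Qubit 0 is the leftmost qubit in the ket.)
-0.6013|00⟩ + 0.6013|01⟩ + (-0.3642 + 0.0758i)|10⟩ + (0.3642 - 0.0758i)|11⟩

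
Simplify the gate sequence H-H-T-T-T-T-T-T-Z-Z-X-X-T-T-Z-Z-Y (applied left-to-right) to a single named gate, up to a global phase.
Y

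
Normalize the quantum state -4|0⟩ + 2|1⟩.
-0.8944|0⟩ + 1/√5|1⟩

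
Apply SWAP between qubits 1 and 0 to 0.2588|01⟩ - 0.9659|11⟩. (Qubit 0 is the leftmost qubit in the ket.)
0.2588|10⟩ - 0.9659|11⟩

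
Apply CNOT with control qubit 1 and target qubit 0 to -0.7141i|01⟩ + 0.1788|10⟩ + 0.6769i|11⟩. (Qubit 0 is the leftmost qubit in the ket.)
0.6769i|01⟩ + 0.1788|10⟩ - 0.7141i|11⟩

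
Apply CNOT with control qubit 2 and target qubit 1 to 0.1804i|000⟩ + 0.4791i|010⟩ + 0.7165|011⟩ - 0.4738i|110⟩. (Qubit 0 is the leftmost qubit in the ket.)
0.1804i|000⟩ + 0.7165|001⟩ + 0.4791i|010⟩ - 0.4738i|110⟩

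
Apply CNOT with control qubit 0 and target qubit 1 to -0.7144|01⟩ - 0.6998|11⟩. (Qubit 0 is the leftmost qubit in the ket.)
-0.7144|01⟩ - 0.6998|10⟩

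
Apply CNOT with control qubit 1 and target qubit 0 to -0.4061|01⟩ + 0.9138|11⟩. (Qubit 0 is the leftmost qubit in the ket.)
0.9138|01⟩ - 0.4061|11⟩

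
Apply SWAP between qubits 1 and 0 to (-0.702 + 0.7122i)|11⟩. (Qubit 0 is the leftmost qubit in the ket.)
(-0.702 + 0.7122i)|11⟩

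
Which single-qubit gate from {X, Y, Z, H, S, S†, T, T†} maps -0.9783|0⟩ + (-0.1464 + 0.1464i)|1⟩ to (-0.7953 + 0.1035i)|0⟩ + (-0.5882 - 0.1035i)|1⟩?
H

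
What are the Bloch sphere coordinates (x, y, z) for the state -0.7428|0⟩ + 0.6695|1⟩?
(-0.9946, 0, 0.1035)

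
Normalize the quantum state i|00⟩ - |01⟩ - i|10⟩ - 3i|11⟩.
0.2887i|00⟩ - 0.2887|01⟩ - 0.2887i|10⟩ - 0.866i|11⟩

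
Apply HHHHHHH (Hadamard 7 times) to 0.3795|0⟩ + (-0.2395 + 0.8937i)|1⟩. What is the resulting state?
(0.09899 + 0.6319i)|0⟩ + (0.4377 - 0.6319i)|1⟩

H² = I, so H^7 = H: a single Hadamard. With (a, b) = (0.3795, (-0.2395 + 0.8937i)), H gives ((a + b)/√2, (a − b)/√2) = ((0.09899 + 0.6319i), (0.4377 - 0.6319i)).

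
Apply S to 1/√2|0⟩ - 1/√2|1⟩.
1/√2|0⟩ - (1/√2)i|1⟩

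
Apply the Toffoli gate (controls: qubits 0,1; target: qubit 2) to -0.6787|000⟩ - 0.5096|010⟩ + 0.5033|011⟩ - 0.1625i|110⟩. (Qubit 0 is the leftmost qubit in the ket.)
-0.6787|000⟩ - 0.5096|010⟩ + 0.5033|011⟩ - 0.1625i|111⟩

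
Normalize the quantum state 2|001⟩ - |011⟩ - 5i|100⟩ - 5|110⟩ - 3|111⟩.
0.25|001⟩ - 0.125|011⟩ - 0.625i|100⟩ - 0.625|110⟩ - 0.375|111⟩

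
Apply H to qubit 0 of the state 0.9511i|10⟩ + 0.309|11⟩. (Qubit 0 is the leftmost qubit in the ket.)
0.6725i|00⟩ + 0.2185|01⟩ - 0.6725i|10⟩ - 0.2185|11⟩

H on qubit 0 mixes each pair of kets that differ only in qubit 0: amplitudes (a, b) of (|…0…⟩, |…1…⟩) become ((a + b)/√2, (a − b)/√2). Kets absent from the input have amplitude 0.
(|00⟩, |10⟩): (a, b) = (0, 0.9511i) → (0.6725i, -0.6725i)
(|01⟩, |11⟩): (a, b) = (0, 0.309) → (0.2185, -0.2185)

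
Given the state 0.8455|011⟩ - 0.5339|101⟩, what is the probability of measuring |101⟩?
0.285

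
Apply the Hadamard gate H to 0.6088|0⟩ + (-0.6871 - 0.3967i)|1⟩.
(-0.05537 - 0.2805i)|0⟩ + (0.9163 + 0.2805i)|1⟩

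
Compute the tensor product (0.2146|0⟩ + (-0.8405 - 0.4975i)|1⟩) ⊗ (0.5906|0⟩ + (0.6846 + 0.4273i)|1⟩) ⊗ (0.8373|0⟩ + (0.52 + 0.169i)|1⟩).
0.1061|000⟩ + (0.06591 + 0.02142i)|001⟩ + (0.123 + 0.07678i)|010⟩ + (0.0609 + 0.07251i)|011⟩ + (-0.4156 - 0.246i)|100⟩ + (-0.2085 - 0.2367i)|101⟩ + (-0.3038 - 0.5859i)|110⟩ + (-0.07041 - 0.4252i)|111⟩

amp(|b₁b₂…⟩) = product of the factor amplitudes for bits b₁, b₂, …; only kets whose every factor amplitude is nonzero survive.
|000⟩: (0.2146)(0.5906)(0.8373) = 0.1061
|001⟩: (0.2146)(0.5906)(0.52 + 0.169i) = (0.06591 + 0.02142i)
|010⟩: (0.2146)(0.6846 + 0.4273i)(0.8373) = (0.123 + 0.07678i)
|011⟩: (0.2146)(0.6846 + 0.4273i)(0.52 + 0.169i) = (0.0609 + 0.07251i)
|100⟩: (-0.8405 - 0.4975i)(0.5906)(0.8373) = (-0.4156 - 0.246i)
|101⟩: (-0.8405 - 0.4975i)(0.5906)(0.52 + 0.169i) = (-0.2085 - 0.2367i)
|110⟩: (-0.8405 - 0.4975i)(0.6846 + 0.4273i)(0.8373) = (-0.3038 - 0.5859i)
|111⟩: (-0.8405 - 0.4975i)(0.6846 + 0.4273i)(0.52 + 0.169i) = (-0.07041 - 0.4252i)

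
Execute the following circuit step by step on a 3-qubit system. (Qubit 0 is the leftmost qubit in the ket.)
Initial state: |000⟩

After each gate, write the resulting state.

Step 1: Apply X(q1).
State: |010⟩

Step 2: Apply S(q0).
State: |010⟩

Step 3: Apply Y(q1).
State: -i|000⟩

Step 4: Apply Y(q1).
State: |010⟩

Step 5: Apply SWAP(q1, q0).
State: |100⟩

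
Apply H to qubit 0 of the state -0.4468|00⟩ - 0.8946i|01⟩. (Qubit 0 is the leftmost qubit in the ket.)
-0.3159|00⟩ - 0.6326i|01⟩ - 0.3159|10⟩ - 0.6326i|11⟩

H on qubit 0 mixes each pair of kets that differ only in qubit 0: amplitudes (a, b) of (|…0…⟩, |…1…⟩) become ((a + b)/√2, (a − b)/√2). Kets absent from the input have amplitude 0.
(|00⟩, |10⟩): (a, b) = (-0.4468, 0) → (-0.3159, -0.3159)
(|01⟩, |11⟩): (a, b) = (-0.8946i, 0) → (-0.6326i, -0.6326i)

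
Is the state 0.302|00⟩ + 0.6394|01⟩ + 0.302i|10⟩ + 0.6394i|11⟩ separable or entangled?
Separable

Writing the state as a|00⟩ + b|01⟩ + c|10⟩ + d|11⟩, it is a product state iff ad − bc = 0.
Here (a, b, c, d) = (0.302, 0.6394, 0.302i, 0.6394i): ad − bc = (0.302)(0.6394i) − (0.6394)(0.302i) = 0, so the state is separable.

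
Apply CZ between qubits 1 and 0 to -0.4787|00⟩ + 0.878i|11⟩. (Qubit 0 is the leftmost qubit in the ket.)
-0.4787|00⟩ - 0.878i|11⟩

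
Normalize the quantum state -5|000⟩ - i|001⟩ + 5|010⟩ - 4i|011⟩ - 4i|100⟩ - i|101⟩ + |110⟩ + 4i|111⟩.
-0.4975|000⟩ - 0.0995i|001⟩ + 0.4975|010⟩ - 0.398i|011⟩ - 0.398i|100⟩ - 0.0995i|101⟩ + 0.0995|110⟩ + 0.398i|111⟩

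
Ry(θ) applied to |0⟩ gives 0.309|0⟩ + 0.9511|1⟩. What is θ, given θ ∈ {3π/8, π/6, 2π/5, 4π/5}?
4π/5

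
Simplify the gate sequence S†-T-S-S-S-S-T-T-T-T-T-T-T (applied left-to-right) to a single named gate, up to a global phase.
S†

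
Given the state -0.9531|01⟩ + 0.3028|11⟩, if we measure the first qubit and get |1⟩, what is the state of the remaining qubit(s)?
|1⟩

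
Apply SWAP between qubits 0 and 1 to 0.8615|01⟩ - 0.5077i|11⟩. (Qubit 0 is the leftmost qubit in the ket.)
0.8615|10⟩ - 0.5077i|11⟩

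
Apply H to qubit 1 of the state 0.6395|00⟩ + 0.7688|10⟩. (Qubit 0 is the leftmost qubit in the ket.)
0.4522|00⟩ + 0.4522|01⟩ + 0.5436|10⟩ + 0.5436|11⟩

H on qubit 1 mixes each pair of kets that differ only in qubit 1: amplitudes (a, b) of (|…0…⟩, |…1…⟩) become ((a + b)/√2, (a − b)/√2). Kets absent from the input have amplitude 0.
(|00⟩, |01⟩): (a, b) = (0.6395, 0) → (0.4522, 0.4522)
(|10⟩, |11⟩): (a, b) = (0.7688, 0) → (0.5436, 0.5436)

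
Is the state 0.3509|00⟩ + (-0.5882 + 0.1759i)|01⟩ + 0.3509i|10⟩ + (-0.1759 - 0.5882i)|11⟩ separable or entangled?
Separable

Writing the state as a|00⟩ + b|01⟩ + c|10⟩ + d|11⟩, it is a product state iff ad − bc = 0.
Here (a, b, c, d) = (0.3509, (-0.5882 + 0.1759i), 0.3509i, (-0.1759 - 0.5882i)): ad − bc = (0.3509)(-0.1759 - 0.5882i) − (-0.5882 + 0.1759i)(0.3509i) = 0, so the state is separable.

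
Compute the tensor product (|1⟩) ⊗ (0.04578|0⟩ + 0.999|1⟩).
0.04578|10⟩ + 0.999|11⟩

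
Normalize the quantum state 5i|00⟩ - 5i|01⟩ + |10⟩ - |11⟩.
0.6934i|00⟩ - 0.6934i|01⟩ + 0.1387|10⟩ - 0.1387|11⟩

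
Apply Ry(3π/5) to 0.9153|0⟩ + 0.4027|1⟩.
0.2122|0⟩ + 0.9772|1⟩

Ry(3π/5) = [[cos(θ/2), −sin(θ/2)], [sin(θ/2), cos(θ/2)]]; θ = 3π/5, cos(θ/2) ≈ 0.587785, sin(θ/2) ≈ 0.809017.
With a = amp(|0⟩) = 0.9153 and b = amp(|1⟩) = 0.4027:
new amp(|0⟩) = (0.587785)·a + (-0.809017)·b = 0.2122
new amp(|1⟩) = (0.809017)·a + (0.587785)·b = 0.9772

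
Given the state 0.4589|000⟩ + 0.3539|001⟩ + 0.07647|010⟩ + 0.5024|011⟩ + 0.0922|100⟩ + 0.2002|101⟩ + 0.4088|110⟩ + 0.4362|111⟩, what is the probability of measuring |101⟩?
0.04008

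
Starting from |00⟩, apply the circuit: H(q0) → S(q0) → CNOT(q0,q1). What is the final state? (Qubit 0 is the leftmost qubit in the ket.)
1/√2|00⟩ + (1/√2)i|11⟩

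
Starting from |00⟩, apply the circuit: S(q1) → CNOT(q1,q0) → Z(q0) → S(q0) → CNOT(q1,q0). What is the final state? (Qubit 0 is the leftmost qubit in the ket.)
|00⟩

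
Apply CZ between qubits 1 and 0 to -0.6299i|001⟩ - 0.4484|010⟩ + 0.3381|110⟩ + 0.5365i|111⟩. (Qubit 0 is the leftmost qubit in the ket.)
-0.6299i|001⟩ - 0.4484|010⟩ - 0.3381|110⟩ - 0.5365i|111⟩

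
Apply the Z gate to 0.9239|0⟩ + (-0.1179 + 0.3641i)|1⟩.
0.9239|0⟩ + (0.1179 - 0.3641i)|1⟩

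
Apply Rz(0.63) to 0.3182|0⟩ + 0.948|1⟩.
(0.3025 - 0.09858i)|0⟩ + (0.9014 + 0.2937i)|1⟩

Rz(0.63) = [[e^(−iθ/2), 0], [0, e^(iθ/2)]] with e^(±iθ/2) = cos(θ/2) ± i·sin(θ/2); θ = 0.63, cos(θ/2) ≈ 0.950796, sin(θ/2) ≈ 0.309816.
With a = amp(|0⟩) = 0.3182 and b = amp(|1⟩) = 0.948:
new amp(|0⟩) = (0.950796 - 0.309816i)·a = (0.3025 - 0.09858i)
new amp(|1⟩) = (0.950796 + 0.309816i)·b = (0.9014 + 0.2937i)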